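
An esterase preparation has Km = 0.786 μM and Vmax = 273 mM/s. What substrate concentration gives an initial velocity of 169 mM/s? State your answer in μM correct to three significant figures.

1.28 μM

The required fractional saturation is v/Vmax = 169/273 = 0.6190.
Then [S]/(Km+[S]) = 0.6190 ⇒ [S] = 0.786 × 0.6190/(1 − 0.6190) = 1.28 μM.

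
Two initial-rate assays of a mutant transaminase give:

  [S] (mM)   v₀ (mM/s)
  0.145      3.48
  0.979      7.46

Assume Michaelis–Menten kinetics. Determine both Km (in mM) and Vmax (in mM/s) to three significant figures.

In reciprocal form, 1/v = (Km/Vmax)·(1/[S]) + 1/Vmax. The two points give (1/[S], 1/v) = (6.897, 0.2874) and (1.021, 0.1340).
Slope = (0.2874 − 0.1340)/(6.897 − 1.021) = 0.02609; intercept = 0.2874 − 0.02609×6.897 = 0.1074.
Vmax = 1/intercept = 9.31 mM/s; Km = slope × Vmax = 0.02609 × 9.31 = 0.243 mM.

Km = 0.243 mM; Vmax = 9.31 mM/s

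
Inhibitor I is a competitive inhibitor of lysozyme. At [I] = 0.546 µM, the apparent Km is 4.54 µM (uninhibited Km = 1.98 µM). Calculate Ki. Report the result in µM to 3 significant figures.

0.422 µM

Competitive: Km,app = α·Km with α = 1 + [I]/Ki.
α = Km,app/Km = 4.54/1.98 = 2.293.
Ki = [I]/(α − 1) = 0.546/1.293 = 0.422 µM.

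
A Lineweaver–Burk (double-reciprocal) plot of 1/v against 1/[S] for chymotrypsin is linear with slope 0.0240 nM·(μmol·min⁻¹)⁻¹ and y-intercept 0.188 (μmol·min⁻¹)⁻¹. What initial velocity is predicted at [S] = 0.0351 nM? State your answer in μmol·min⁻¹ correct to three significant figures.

The y-intercept is 1/Vmax, so Vmax = 1/0.188 = 5.32 μmol·min⁻¹.
The slope is Km/Vmax, so Km = 0.0240 × 5.32 = 0.128 nM.
Then v = 5.32 × 0.0351/(0.128 + 0.0351) = 1.15 μmol·min⁻¹.

1.15 μmol·min⁻¹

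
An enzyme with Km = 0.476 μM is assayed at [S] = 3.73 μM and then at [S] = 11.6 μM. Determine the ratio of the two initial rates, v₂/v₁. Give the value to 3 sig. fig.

Since Vmax cancels, v₂/v₁ = [S]₂(Km+[S]₁) / [S]₁(Km+[S]₂).
= 11.6×(0.476+3.73) / (3.73×(0.476+11.6)) = 48.79/45.04 = 1.08.

1.08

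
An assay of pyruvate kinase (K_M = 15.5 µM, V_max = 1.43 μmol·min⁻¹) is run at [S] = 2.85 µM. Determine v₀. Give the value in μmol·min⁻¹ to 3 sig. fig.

[S]/(Km+[S]) = 2.85/18.35 = 0.1553, the fractional saturation.
v = 0.1553 × Vmax = 0.1553 × 1.43 = 0.222 μmol·min⁻¹.

0.222 μmol·min⁻¹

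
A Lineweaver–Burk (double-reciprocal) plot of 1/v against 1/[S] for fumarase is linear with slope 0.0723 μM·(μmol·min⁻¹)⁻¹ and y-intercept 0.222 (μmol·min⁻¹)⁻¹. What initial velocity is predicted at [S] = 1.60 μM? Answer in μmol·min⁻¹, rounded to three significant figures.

3.74 μmol·min⁻¹

The y-intercept is 1/Vmax, so Vmax = 1/0.222 = 4.50 μmol·min⁻¹.
The slope is Km/Vmax, so Km = 0.0723 × 4.50 = 0.326 μM.
Then v = 4.50 × 1.60/(0.326 + 1.60) = 3.74 μmol·min⁻¹.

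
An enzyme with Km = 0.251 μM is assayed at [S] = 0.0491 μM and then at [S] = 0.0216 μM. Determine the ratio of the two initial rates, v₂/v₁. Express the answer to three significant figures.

0.484

Since Vmax cancels, v₂/v₁ = [S]₂(Km+[S]₁) / [S]₁(Km+[S]₂).
= 0.0216×(0.251+0.0491) / (0.0491×(0.251+0.0216)) = 0.006482/0.01338 = 0.484.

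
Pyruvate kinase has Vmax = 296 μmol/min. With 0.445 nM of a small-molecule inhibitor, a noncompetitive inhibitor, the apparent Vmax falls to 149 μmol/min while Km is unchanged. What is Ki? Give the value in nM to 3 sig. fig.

Noncompetitive: Vmax,app = Vmax/α with α = 1 + [I]/Ki.
α = Vmax/Vmax,app = 296/149 = 1.987.
Since α = 1 + [I]/Ki, [I]/Ki = 1.987 − 1 = 0.9866 and Ki = 0.445/0.9866 = 0.451 nM.

0.451 nM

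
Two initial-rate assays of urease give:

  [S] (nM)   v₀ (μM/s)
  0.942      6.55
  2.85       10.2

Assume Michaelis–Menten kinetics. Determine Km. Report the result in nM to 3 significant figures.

In reciprocal form, 1/v = (Km/Vmax)·(1/[S]) + 1/Vmax. The two points give (1/[S], 1/v) = (1.062, 0.1527) and (0.3509, 0.09804).
Slope = (0.1527 − 0.09804)/(1.062 − 0.3509) = 0.07687; intercept = 0.1527 − 0.07687×1.062 = 0.07107.
Vmax = 1/intercept = 14.1 μM/s; Km = slope × Vmax = 0.07687 × 14.1 = 1.08 nM.

1.08 nM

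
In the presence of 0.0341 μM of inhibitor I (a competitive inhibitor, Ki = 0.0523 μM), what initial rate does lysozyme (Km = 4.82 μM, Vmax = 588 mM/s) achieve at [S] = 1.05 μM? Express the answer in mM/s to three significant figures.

68.5 mM/s

α = 1 + [I]/Ki = 1 + 0.0341/0.0523 = 1.652.
For a competitive inhibitor, Vmax is unchanged and the apparent Km becomes α·Km: Km,app = 7.96 μM, Vmax,app = 588 mM/s.
v = Vmax,app·[S]/(Km,app + [S]) = 588 × 1.05/(7.96 + 1.05) = 68.5 mM/s.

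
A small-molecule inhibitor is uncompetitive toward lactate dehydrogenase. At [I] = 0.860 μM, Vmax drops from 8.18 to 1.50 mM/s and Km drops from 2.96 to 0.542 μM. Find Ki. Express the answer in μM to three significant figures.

Uncompetitive: Vmax,app = Vmax/α (and Km,app = Km/α) with α = 1 + [I]/Ki.
α = Vmax/Vmax,app = 8.18/1.50 = 5.453.
Since α = 1 + [I]/Ki, [I]/Ki = 5.453 − 1 = 4.453 and Ki = 0.860/4.453 = 0.193 μM.

0.193 μM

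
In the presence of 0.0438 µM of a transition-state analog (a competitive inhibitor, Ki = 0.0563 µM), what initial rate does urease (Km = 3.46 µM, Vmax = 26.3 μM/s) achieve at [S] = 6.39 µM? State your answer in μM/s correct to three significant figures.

With α = 1 + [I]/Ki = 1 + 0.0438/0.0563 = 1.778, the competitive rate law is v = Vmax[S] / (αKm + [S]).
v = 26.3×6.39 / (1.778×3.46 + 6.39) = 168.1/12.54 = 13.4 μM/s.

13.4 μM/s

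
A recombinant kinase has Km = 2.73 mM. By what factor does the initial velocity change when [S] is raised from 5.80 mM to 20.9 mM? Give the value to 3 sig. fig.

1.30

Since Vmax cancels, v₂/v₁ = [S]₂(Km+[S]₁) / [S]₁(Km+[S]₂).
= 20.9×(2.73+5.80) / (5.80×(2.73+20.9)) = 178.3/137.1 = 1.30.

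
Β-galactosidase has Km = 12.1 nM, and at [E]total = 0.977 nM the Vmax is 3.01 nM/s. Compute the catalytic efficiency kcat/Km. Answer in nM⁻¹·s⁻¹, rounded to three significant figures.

0.255 nM⁻¹·s⁻¹

kcat = Vmax/[E]total = 3.01/0.977 = 3.08 s⁻¹.
kcat/Km = 3.08/12.1 = 0.255 nM⁻¹·s⁻¹.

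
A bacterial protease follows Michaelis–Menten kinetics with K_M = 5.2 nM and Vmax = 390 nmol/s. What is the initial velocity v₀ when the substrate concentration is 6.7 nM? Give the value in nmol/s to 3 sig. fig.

[S]/(Km+[S]) = 6.7/11.90 = 0.5630, the fractional saturation.
v = 0.5630 × Vmax = 0.5630 × 390 = 220 nmol/s.

220 nmol/s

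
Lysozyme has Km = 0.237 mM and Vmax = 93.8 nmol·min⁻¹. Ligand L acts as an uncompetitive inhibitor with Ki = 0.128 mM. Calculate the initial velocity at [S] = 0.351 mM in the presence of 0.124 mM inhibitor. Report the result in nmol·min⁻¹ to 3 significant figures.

35.5 nmol·min⁻¹

α = 1 + [I]/Ki = 1 + 0.124/0.128 = 1.969.
For an uncompetitive inhibitor, both parameters are divided by α, giving Vmax/α and Km/α: Km,app = 0.120 mM, Vmax,app = 47.6 nmol·min⁻¹.
v = Vmax,app·[S]/(Km,app + [S]) = 47.6 × 0.351/(0.120 + 0.351) = 35.5 nmol·min⁻¹.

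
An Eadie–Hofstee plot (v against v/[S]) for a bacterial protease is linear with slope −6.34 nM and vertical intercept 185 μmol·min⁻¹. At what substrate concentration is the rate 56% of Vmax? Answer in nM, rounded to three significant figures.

8.07 nM

The Eadie–Hofstee slope gives Km = 6.34 nM (slope = −Km).
v/Vmax = [S]/(Km+[S]) = 0.56 ⇒ [S] = Km·0.56/(1−0.56) = 6.34 × 1.273 = 8.07 nM.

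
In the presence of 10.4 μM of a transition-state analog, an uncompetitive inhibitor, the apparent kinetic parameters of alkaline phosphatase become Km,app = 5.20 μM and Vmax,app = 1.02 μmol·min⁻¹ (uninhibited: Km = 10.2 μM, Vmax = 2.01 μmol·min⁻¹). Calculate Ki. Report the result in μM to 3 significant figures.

Uncompetitive: Vmax,app = Vmax/α (and Km,app = Km/α) with α = 1 + [I]/Ki.
α = Vmax/Vmax,app = 2.01/1.02 = 1.971.
Since α = 1 + [I]/Ki, [I]/Ki = 1.971 − 1 = 0.9706 and Ki = 10.4/0.9706 = 10.7 μM.

10.7 μM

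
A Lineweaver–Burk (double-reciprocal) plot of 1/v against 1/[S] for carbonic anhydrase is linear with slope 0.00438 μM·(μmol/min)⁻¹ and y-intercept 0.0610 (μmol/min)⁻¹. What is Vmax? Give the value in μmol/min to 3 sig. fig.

The y-intercept of a Lineweaver–Burk plot equals 1/Vmax, so Vmax = 1/0.0610 = 16.4 μmol/min.

16.4 μmol/min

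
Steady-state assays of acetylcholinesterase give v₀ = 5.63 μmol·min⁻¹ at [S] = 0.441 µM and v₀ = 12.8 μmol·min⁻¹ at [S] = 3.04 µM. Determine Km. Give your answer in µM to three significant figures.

0.838 µM

From v = Vmax[S]/(Km+[S]), each point gives Vmax = v(Km+[S])/[S].
Equating: 5.63(Km+0.441)/0.441 = 12.8(Km+3.04)/3.04.
12.77·Km + 5.63 = 4.211·Km + 12.8, so (12.77 − 4.211)·Km = 12.8 − 5.63.
Km = 7.170/8.556 = 0.838 µM; then Vmax = 5.63(0.838+0.441)/0.441 = 16.3 μmol·min⁻¹.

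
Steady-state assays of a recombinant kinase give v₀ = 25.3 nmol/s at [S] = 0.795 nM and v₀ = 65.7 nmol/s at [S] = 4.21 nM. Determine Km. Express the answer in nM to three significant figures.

From v = Vmax[S]/(Km+[S]), each point gives Vmax = v(Km+[S])/[S].
Equating: 25.3(Km+0.795)/0.795 = 65.7(Km+4.21)/4.21.
31.82·Km + 25.3 = 15.61·Km + 65.7, so (31.82 − 15.61)·Km = 65.7 − 25.3.
Km = 40.40/16.22 = 2.49 nM; then Vmax = 25.3(2.49+0.795)/0.795 = 105 nmol/s.

2.49 nM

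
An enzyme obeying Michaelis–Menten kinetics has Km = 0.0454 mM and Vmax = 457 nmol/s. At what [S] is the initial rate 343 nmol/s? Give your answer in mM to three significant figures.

0.137 mM

Rearranging v = Vmax[S]/(Km+[S]) gives [S] = Km·v/(Vmax − v).
[S] = 0.0454 × 343 / (457 − 343) = 15.57/114.0 = 0.137 mM.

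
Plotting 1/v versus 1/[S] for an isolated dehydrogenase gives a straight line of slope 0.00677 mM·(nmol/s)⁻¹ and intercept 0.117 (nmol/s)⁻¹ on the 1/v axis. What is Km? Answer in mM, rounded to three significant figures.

y-intercept = 1/Vmax ⇒ Vmax = 8.55 nmol/s; slope = Km/Vmax ⇒ Km = slope × Vmax.
Km = 0.00677 × 8.55 = 0.0579 mM.

0.0579 mM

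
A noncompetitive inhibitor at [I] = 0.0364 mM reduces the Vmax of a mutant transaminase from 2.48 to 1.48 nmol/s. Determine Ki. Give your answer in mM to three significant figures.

Noncompetitive: Vmax,app = Vmax/α with α = 1 + [I]/Ki.
α = Vmax/Vmax,app = 2.48/1.48 = 1.676.
Since α = 1 + [I]/Ki, [I]/Ki = 1.676 − 1 = 0.6757 and Ki = 0.0364/0.6757 = 0.0539 mM.

0.0539 mM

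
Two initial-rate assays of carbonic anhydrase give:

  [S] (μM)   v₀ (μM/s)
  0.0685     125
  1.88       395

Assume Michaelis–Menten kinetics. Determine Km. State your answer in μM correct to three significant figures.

In reciprocal form, 1/v = (Km/Vmax)·(1/[S]) + 1/Vmax. The two points give (1/[S], 1/v) = (14.60, 0.008000) and (0.5319, 0.002532).
Slope = (0.008000 − 0.002532)/(14.60 − 0.5319) = 0.0003887; intercept = 0.008000 − 0.0003887×14.60 = 0.002325.
Vmax = 1/intercept = 430 μM/s; Km = slope × Vmax = 0.0003887 × 430 = 0.167 μM.

0.167 μM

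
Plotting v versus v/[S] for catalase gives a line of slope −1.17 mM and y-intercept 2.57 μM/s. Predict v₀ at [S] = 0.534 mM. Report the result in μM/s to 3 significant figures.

In the Eadie–Hofstee form v = Vmax − Km·(v/[S]), the slope is −Km and the intercept is Vmax, so Km = 1.17 mM and Vmax = 2.57 μM/s.
v = 2.57 × 0.534/(1.17 + 0.534) = 0.805 μM/s.

0.805 μM/s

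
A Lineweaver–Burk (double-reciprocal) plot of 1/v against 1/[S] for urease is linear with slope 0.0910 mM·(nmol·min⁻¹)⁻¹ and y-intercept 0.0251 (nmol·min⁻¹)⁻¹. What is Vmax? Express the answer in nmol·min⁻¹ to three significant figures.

39.8 nmol·min⁻¹

The y-intercept of a Lineweaver–Burk plot equals 1/Vmax, so Vmax = 1/0.0251 = 39.8 nmol·min⁻¹.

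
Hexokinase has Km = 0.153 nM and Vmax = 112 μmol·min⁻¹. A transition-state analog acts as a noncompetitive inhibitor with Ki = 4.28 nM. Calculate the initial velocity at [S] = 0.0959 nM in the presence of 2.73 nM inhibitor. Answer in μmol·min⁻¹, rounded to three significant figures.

With α = 1 + [I]/Ki = 1 + 2.73/4.28 = 1.638, the noncompetitive rate law is v = (Vmax/α)·[S] / (Km + [S]).
v = (112/1.638)×0.0959 / (0.153 + 0.0959) = 6.558/0.2489 = 26.3 μmol·min⁻¹.

26.3 μmol·min⁻¹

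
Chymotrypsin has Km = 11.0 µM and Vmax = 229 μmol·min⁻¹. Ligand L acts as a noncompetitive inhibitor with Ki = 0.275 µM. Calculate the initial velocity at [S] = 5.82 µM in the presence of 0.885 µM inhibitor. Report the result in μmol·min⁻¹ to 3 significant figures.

18.8 μmol·min⁻¹

α = 1 + [I]/Ki = 1 + 0.885/0.275 = 4.218.
For a noncompetitive inhibitor, Vmax is reduced to Vmax/α while Km is unchanged: Km,app = 11.0 µM, Vmax,app = 54.3 μmol·min⁻¹.
v = Vmax,app·[S]/(Km,app + [S]) = 54.3 × 5.82/(11.0 + 5.82) = 18.8 μmol·min⁻¹.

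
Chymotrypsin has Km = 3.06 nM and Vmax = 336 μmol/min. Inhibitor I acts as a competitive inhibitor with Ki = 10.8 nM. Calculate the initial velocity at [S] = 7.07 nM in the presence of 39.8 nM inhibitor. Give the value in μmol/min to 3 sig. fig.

With α = 1 + [I]/Ki = 1 + 39.8/10.8 = 4.685, the competitive rate law is v = Vmax[S] / (αKm + [S]).
v = 336×7.07 / (4.685×3.06 + 7.07) = 2376/21.41 = 111 μmol/min.

111 μmol/min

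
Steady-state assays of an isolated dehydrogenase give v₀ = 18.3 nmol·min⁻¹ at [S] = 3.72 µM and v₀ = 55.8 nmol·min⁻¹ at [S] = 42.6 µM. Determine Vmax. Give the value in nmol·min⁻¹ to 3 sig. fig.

69.4 nmol·min⁻¹

In reciprocal form, 1/v = (Km/Vmax)·(1/[S]) + 1/Vmax. The two points give (1/[S], 1/v) = (0.2688, 0.05464) and (0.02347, 0.01792).
Slope = (0.05464 − 0.01792)/(0.2688 − 0.02347) = 0.1497; intercept = 0.05464 − 0.1497×0.2688 = 0.01441.
Vmax = 1/intercept = 69.4 nmol·min⁻¹; Km = slope × Vmax = 0.1497 × 69.4 = 10.4 µM.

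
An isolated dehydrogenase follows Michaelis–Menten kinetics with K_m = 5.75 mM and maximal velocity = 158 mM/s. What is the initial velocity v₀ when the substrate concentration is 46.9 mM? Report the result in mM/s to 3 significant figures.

141 mM/s

[S]/(Km+[S]) = 46.9/52.65 = 0.8908, the fractional saturation.
v = 0.8908 × Vmax = 0.8908 × 158 = 141 mM/s.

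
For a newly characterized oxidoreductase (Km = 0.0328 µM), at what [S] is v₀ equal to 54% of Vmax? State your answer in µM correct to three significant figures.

0.0385 µM

v/Vmax = [S]/(Km+[S]) = 0.54, so [S] = Km·0.54/(1 − 0.54) = 0.0328 × 1.174.
[S] = 0.0385 µM.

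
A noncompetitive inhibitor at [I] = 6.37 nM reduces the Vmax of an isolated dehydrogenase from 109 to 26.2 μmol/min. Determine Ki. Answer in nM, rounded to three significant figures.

Noncompetitive: Vmax,app = Vmax/α with α = 1 + [I]/Ki.
α = Vmax/Vmax,app = 109/26.2 = 4.160.
Ki = [I]/(α − 1) = 6.37/3.160 = 2.02 nM.

2.02 nM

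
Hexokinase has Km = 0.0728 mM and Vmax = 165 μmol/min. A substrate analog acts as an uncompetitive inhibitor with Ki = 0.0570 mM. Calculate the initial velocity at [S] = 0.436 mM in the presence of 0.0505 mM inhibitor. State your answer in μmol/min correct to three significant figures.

With α = 1 + [I]/Ki = 1 + 0.0505/0.0570 = 1.886, the uncompetitive rate law is v = (Vmax/α)·[S] / (Km/α + [S]).
v = (165/1.886)×0.436 / (0.0728/1.886 + 0.436) = 38.14/0.4746 = 80.4 μmol/min.

80.4 μmol/min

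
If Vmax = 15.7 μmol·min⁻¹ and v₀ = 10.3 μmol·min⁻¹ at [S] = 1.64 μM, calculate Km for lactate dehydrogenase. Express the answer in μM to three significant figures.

0.860 μM

From v = Vmax[S]/(Km+[S]), Km = [S](Vmax − v)/v.
Km = 1.64 × (15.7 − 10.3) / 10.3 = 8.856/10.3 = 0.860 μM.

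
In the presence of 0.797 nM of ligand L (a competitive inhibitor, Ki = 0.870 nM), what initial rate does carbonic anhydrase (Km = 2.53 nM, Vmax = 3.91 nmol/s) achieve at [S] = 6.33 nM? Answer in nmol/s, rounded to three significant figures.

2.21 nmol/s

α = 1 + [I]/Ki = 1 + 0.797/0.870 = 1.916.
For a competitive inhibitor, Vmax is unchanged and the apparent Km becomes α·Km: Km,app = 4.85 nM, Vmax,app = 3.91 nmol/s.
v = Vmax,app·[S]/(Km,app + [S]) = 3.91 × 6.33/(4.85 + 6.33) = 2.21 nmol/s.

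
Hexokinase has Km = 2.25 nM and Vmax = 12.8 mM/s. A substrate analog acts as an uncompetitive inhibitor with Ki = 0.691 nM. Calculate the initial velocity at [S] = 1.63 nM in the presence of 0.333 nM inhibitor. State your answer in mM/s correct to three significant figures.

With α = 1 + [I]/Ki = 1 + 0.333/0.691 = 1.482, the uncompetitive rate law is v = (Vmax/α)·[S] / (Km/α + [S]).
v = (12.8/1.482)×1.63 / (2.25/1.482 + 1.63) = 14.08/3.148 = 4.47 mM/s.

4.47 mM/s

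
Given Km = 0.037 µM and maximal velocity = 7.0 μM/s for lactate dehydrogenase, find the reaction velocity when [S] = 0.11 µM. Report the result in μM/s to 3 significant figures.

v = Vmax·[S]/(Km + [S]) = 7.0 × 0.11 / (0.037 + 0.11)
  = 0.7700 / 0.1470 = 5.24 μM/s.

5.24 μM/s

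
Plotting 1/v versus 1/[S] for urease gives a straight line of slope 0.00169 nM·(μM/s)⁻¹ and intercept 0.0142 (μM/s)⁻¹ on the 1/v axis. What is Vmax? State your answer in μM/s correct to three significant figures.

The y-intercept of a Lineweaver–Burk plot equals 1/Vmax, so Vmax = 1/0.0142 = 70.4 μM/s.

70.4 μM/s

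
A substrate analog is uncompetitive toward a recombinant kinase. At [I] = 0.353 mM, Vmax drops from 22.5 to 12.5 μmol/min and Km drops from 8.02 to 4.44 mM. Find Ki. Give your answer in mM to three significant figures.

0.441 mM

Uncompetitive: Vmax,app = Vmax/α (and Km,app = Km/α) with α = 1 + [I]/Ki.
α = Vmax/Vmax,app = 22.5/12.5 = 1.800.
Since α = 1 + [I]/Ki, [I]/Ki = 1.800 − 1 = 0.8000 and Ki = 0.353/0.8000 = 0.441 mM.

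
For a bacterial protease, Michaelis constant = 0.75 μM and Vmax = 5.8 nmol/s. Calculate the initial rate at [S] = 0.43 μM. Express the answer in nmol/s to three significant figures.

2.11 nmol/s

v = Vmax·[S]/(Km + [S]) = 5.8 × 0.43 / (0.75 + 0.43)
  = 2.494 / 1.180 = 2.11 nmol/s.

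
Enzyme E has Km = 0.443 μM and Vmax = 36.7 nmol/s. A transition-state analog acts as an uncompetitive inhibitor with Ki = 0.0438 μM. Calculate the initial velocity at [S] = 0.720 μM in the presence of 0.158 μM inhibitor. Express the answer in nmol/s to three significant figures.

With α = 1 + [I]/Ki = 1 + 0.158/0.0438 = 4.607, the uncompetitive rate law is v = (Vmax/α)·[S] / (Km/α + [S]).
v = (36.7/4.607)×0.720 / (0.443/4.607 + 0.720) = 5.735/0.8162 = 7.03 nmol/s.

7.03 nmol/s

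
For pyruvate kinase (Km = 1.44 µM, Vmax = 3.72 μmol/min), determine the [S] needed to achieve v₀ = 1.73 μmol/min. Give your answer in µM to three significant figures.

The required fractional saturation is v/Vmax = 1.73/3.72 = 0.4651.
Then [S]/(Km+[S]) = 0.4651 ⇒ [S] = 1.44 × 0.4651/(1 − 0.4651) = 1.25 µM.

1.25 µM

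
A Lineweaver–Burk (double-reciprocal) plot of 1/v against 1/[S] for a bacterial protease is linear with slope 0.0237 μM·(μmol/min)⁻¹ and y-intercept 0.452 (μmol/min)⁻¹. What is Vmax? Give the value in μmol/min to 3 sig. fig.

The y-intercept of a Lineweaver–Burk plot equals 1/Vmax, so Vmax = 1/0.452 = 2.21 μmol/min.

2.21 μmol/min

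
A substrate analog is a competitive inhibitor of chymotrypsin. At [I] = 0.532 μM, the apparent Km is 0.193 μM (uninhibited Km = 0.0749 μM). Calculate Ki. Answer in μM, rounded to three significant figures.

Competitive: Km,app = α·Km with α = 1 + [I]/Ki.
α = Km,app/Km = 0.193/0.0749 = 2.577.
Since α = 1 + [I]/Ki, [I]/Ki = 2.577 − 1 = 1.577 and Ki = 0.532/1.577 = 0.337 μM.

0.337 μM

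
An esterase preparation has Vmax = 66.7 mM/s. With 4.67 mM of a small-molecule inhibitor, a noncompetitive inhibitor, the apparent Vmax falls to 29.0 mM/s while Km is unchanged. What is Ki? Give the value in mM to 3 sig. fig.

3.59 mM

Noncompetitive: Vmax,app = Vmax/α with α = 1 + [I]/Ki.
α = Vmax/Vmax,app = 66.7/29.0 = 2.300.
Since α = 1 + [I]/Ki, [I]/Ki = 2.300 − 1 = 1.300 and Ki = 4.67/1.300 = 3.59 mM.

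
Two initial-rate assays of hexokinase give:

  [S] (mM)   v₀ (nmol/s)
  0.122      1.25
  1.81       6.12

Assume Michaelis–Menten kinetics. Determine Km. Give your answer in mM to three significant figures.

In reciprocal form, 1/v = (Km/Vmax)·(1/[S]) + 1/Vmax. The two points give (1/[S], 1/v) = (8.197, 0.8000) and (0.5525, 0.1634).
Slope = (0.8000 − 0.1634)/(8.197 − 0.5525) = 0.08328; intercept = 0.8000 − 0.08328×8.197 = 0.1174.
Vmax = 1/intercept = 8.52 nmol/s; Km = slope × Vmax = 0.08328 × 8.52 = 0.709 mM.

0.709 mM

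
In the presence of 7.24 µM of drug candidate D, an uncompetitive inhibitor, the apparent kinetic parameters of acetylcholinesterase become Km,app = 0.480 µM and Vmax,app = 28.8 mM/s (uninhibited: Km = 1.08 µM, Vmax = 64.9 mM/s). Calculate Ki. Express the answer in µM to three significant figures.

Uncompetitive: Vmax,app = Vmax/α (and Km,app = Km/α) with α = 1 + [I]/Ki.
α = Vmax/Vmax,app = 64.9/28.8 = 2.253.
Ki = [I]/(α − 1) = 7.24/1.253 = 5.78 µM.

5.78 µM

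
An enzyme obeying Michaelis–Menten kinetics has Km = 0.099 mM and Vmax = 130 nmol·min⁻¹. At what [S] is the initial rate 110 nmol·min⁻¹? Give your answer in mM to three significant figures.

The required fractional saturation is v/Vmax = 110/130 = 0.8462.
Then [S]/(Km+[S]) = 0.8462 ⇒ [S] = 0.099 × 0.8462/(1 − 0.8462) = 0.544 mM.

0.544 mM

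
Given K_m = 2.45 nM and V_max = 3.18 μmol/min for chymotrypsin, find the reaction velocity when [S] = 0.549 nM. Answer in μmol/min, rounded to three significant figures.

0.582 μmol/min

v = Vmax·[S]/(Km + [S]) = 3.18 × 0.549 / (2.45 + 0.549)
  = 1.746 / 2.999 = 0.582 μmol/min.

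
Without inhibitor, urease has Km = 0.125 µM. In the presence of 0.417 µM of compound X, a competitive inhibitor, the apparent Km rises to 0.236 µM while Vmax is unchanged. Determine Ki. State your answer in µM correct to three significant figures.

Competitive: Km,app = α·Km with α = 1 + [I]/Ki.
α = Km,app/Km = 0.236/0.125 = 1.888.
Ki = [I]/(α − 1) = 0.417/0.8880 = 0.470 µM.

0.470 µM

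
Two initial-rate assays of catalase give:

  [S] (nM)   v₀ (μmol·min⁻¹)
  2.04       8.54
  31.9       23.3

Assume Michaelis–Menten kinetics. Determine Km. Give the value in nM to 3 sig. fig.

From v = Vmax[S]/(Km+[S]), each point gives Vmax = v(Km+[S])/[S].
Equating: 8.54(Km+2.04)/2.04 = 23.3(Km+31.9)/31.9.
4.186·Km + 8.54 = 0.7304·Km + 23.3, so (4.186 − 0.7304)·Km = 23.3 − 8.54.
Km = 14.76/3.456 = 4.27 nM; then Vmax = 8.54(4.27+2.04)/2.04 = 26.4 μmol·min⁻¹.

4.27 nM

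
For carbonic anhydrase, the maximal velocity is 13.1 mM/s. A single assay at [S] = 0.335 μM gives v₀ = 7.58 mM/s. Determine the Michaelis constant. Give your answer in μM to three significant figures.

v/Vmax = 7.58/13.1 = 0.5786 = [S]/(Km+[S]).
So Km + [S] = [S]/0.5786 = 0.5790 μM, giving Km = 0.5790 − 0.335 = 0.244 μM.

0.244 μM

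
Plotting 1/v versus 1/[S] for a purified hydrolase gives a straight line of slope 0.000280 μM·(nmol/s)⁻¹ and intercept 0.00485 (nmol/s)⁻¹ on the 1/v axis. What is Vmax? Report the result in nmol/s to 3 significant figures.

206 nmol/s

The y-intercept of a Lineweaver–Burk plot equals 1/Vmax, so Vmax = 1/0.00485 = 206 nmol/s.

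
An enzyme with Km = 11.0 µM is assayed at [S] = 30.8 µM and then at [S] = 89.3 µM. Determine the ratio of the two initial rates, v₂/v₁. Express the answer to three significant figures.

1.21

The fractional saturations are [S]/(Km+[S]) = 30.8/41.80 = 0.7368 and 89.3/100.3 = 0.8903.
v₂/v₁ is just their ratio: 0.8903/0.7368 = 1.21.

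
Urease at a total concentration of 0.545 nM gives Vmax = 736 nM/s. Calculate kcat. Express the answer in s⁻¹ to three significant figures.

kcat = Vmax/[E]total = 736 nM/s / 0.545 nM = 1350 s⁻¹.

1350 s⁻¹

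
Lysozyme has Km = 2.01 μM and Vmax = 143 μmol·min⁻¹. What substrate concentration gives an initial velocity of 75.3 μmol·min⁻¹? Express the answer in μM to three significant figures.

The required fractional saturation is v/Vmax = 75.3/143 = 0.5266.
Then [S]/(Km+[S]) = 0.5266 ⇒ [S] = 2.01 × 0.5266/(1 − 0.5266) = 2.24 μM.

2.24 μM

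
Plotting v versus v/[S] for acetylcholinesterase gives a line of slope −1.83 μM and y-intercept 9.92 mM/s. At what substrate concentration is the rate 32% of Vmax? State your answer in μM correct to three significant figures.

0.861 μM

The Eadie–Hofstee slope gives Km = 1.83 μM (slope = −Km).
v/Vmax = [S]/(Km+[S]) = 0.32 ⇒ [S] = Km·0.32/(1−0.32) = 1.83 × 0.4706 = 0.861 μM.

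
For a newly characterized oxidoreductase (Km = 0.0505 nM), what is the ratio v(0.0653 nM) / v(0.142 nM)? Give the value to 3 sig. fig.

The fractional saturations are [S]/(Km+[S]) = 0.142/0.1925 = 0.7377 and 0.0653/0.1158 = 0.5639.
v₂/v₁ is just their ratio: 0.5639/0.7377 = 0.764.

0.764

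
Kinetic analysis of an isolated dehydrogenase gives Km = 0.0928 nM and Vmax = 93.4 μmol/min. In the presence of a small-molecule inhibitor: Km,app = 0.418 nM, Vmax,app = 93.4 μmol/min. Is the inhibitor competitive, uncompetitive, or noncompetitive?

competitive

Km increases (0.0928 → 0.418 nM) while Vmax is unchanged — the hallmark of competitive inhibition.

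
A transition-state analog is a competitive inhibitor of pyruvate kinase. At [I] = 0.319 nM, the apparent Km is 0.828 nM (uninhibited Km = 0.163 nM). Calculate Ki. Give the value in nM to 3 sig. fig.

Competitive: Km,app = α·Km with α = 1 + [I]/Ki.
α = Km,app/Km = 0.828/0.163 = 5.080.
Ki = [I]/(α − 1) = 0.319/4.080 = 0.0782 nM.

0.0782 nM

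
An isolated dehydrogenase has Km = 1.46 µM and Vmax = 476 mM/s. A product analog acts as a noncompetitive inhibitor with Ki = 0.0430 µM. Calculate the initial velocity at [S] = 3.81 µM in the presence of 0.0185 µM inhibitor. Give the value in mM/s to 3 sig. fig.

241 mM/s

With α = 1 + [I]/Ki = 1 + 0.0185/0.0430 = 1.430, the noncompetitive rate law is v = (Vmax/α)·[S] / (Km + [S]).
v = (476/1.430)×3.81 / (1.46 + 3.81) = 1268/5.270 = 241 mM/s.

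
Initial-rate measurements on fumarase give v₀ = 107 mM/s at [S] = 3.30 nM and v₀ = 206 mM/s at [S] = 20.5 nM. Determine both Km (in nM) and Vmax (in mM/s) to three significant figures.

From v = Vmax[S]/(Km+[S]), each point gives Vmax = v(Km+[S])/[S].
Equating: 107(Km+3.30)/3.30 = 206(Km+20.5)/20.5.
32.42·Km + 107 = 10.05·Km + 206, so (32.42 − 10.05)·Km = 206 − 107.
Km = 99.00/22.38 = 4.42 nM; then Vmax = 107(4.42+3.30)/3.30 = 250 mM/s.

Km = 4.42 nM; Vmax = 250 mM/s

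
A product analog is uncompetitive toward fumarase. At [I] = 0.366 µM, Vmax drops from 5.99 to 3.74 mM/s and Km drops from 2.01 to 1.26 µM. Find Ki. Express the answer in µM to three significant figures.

Uncompetitive: Vmax,app = Vmax/α (and Km,app = Km/α) with α = 1 + [I]/Ki.
α = Vmax/Vmax,app = 5.99/3.74 = 1.602.
Since α = 1 + [I]/Ki, [I]/Ki = 1.602 − 1 = 0.6016 and Ki = 0.366/0.6016 = 0.608 µM.

0.608 µM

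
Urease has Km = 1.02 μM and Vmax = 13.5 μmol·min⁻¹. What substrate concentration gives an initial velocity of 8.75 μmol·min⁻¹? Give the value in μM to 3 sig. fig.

The required fractional saturation is v/Vmax = 8.75/13.5 = 0.6481.
Then [S]/(Km+[S]) = 0.6481 ⇒ [S] = 1.02 × 0.6481/(1 − 0.6481) = 1.88 μM.

1.88 μM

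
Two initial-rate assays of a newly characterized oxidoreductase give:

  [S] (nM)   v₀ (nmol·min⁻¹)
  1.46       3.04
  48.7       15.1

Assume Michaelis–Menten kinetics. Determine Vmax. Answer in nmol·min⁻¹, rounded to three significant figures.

17.2 nmol·min⁻¹

In reciprocal form, 1/v = (Km/Vmax)·(1/[S]) + 1/Vmax. The two points give (1/[S], 1/v) = (0.6849, 0.3289) and (0.02053, 0.06623).
Slope = (0.3289 − 0.06623)/(0.6849 − 0.02053) = 0.3954; intercept = 0.3289 − 0.3954×0.6849 = 0.05811.
Vmax = 1/intercept = 17.2 nmol·min⁻¹; Km = slope × Vmax = 0.3954 × 17.2 = 6.81 nM.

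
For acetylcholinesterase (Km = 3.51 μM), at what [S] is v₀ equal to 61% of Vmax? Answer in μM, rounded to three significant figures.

5.49 μM

v/Vmax = [S]/(Km+[S]) = 0.61, so [S] = Km·0.61/(1 − 0.61) = 3.51 × 1.564.
[S] = 5.49 μM.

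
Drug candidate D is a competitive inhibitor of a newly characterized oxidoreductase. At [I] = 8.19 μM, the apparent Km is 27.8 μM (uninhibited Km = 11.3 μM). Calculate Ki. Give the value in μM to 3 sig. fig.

Competitive: Km,app = α·Km with α = 1 + [I]/Ki.
α = Km,app/Km = 27.8/11.3 = 2.460.
Since α = 1 + [I]/Ki, [I]/Ki = 2.460 − 1 = 1.460 and Ki = 8.19/1.460 = 5.61 μM.

5.61 μM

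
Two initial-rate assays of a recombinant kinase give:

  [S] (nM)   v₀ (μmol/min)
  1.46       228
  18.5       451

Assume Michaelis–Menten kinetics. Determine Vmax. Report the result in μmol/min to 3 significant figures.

In reciprocal form, 1/v = (Km/Vmax)·(1/[S]) + 1/Vmax. The two points give (1/[S], 1/v) = (0.6849, 0.004386) and (0.05405, 0.002217).
Slope = (0.004386 − 0.002217)/(0.6849 − 0.05405) = 0.003438; intercept = 0.004386 − 0.003438×0.6849 = 0.002031.
Vmax = 1/intercept = 492 μmol/min; Km = slope × Vmax = 0.003438 × 492 = 1.69 nM.

492 μmol/min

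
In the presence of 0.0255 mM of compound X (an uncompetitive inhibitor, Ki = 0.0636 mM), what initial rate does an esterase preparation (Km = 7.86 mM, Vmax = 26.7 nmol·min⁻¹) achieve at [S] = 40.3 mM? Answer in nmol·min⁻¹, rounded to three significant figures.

16.7 nmol·min⁻¹

α = 1 + [I]/Ki = 1 + 0.0255/0.0636 = 1.401.
For an uncompetitive inhibitor, both parameters are divided by α, giving Vmax/α and Km/α: Km,app = 5.61 mM, Vmax,app = 19.1 nmol·min⁻¹.
v = Vmax,app·[S]/(Km,app + [S]) = 19.1 × 40.3/(5.61 + 40.3) = 16.7 nmol·min⁻¹.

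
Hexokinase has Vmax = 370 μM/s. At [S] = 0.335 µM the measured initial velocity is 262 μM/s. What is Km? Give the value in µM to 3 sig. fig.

v/Vmax = 262/370 = 0.7081 = [S]/(Km+[S]).
So Km + [S] = [S]/0.7081 = 0.4731 µM, giving Km = 0.4731 − 0.335 = 0.138 µM.

0.138 µM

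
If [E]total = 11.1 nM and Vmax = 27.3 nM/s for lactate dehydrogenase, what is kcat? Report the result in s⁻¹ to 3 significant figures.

2.46 s⁻¹

kcat = Vmax/[E]total = 27.3 nM/s / 11.1 nM = 2.46 s⁻¹.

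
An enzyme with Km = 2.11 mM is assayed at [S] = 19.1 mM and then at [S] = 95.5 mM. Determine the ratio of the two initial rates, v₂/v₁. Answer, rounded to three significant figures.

1.09

Since Vmax cancels, v₂/v₁ = [S]₂(Km+[S]₁) / [S]₁(Km+[S]₂).
= 95.5×(2.11+19.1) / (19.1×(2.11+95.5)) = 2026/1864 = 1.09.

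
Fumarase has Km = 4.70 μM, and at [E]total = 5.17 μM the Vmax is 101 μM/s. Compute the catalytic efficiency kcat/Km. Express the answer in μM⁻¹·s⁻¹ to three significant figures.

kcat = Vmax/[E]total = 101/5.17 = 19.5 s⁻¹.
kcat/Km = 19.5/4.70 = 4.16 μM⁻¹·s⁻¹.

4.16 μM⁻¹·s⁻¹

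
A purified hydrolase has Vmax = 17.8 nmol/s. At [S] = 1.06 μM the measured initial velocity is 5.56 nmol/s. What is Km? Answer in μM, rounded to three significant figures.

2.33 μM

v/Vmax = 5.56/17.8 = 0.3124 = [S]/(Km+[S]).
So Km + [S] = [S]/0.3124 = 3.394 μM, giving Km = 3.394 − 1.06 = 2.33 μM.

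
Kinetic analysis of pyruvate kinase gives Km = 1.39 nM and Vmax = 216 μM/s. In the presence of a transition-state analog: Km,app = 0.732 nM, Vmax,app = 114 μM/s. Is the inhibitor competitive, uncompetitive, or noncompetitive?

uncompetitive

Both Km and Vmax decrease by the same factor (~1.90-fold) — characteristic of uncompetitive inhibition.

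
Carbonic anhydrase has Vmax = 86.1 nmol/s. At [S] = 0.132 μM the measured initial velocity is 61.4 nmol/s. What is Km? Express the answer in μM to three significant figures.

0.0531 μM

v/Vmax = 61.4/86.1 = 0.7131 = [S]/(Km+[S]).
So Km + [S] = [S]/0.7131 = 0.1851 μM, giving Km = 0.1851 − 0.132 = 0.0531 μM.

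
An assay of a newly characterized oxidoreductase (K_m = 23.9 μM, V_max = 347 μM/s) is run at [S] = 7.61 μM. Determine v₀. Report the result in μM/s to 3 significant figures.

[S]/(Km+[S]) = 7.61/31.51 = 0.2415, the fractional saturation.
v = 0.2415 × Vmax = 0.2415 × 347 = 83.8 μM/s.

83.8 μM/s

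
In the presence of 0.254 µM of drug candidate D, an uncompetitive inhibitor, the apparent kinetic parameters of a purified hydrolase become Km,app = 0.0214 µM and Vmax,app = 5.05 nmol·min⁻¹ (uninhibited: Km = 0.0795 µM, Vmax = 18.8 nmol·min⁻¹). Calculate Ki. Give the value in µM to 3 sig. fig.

Uncompetitive: Vmax,app = Vmax/α (and Km,app = Km/α) with α = 1 + [I]/Ki.
α = Vmax/Vmax,app = 18.8/5.05 = 3.723.
Since α = 1 + [I]/Ki, [I]/Ki = 3.723 − 1 = 2.723 and Ki = 0.254/2.723 = 0.0933 µM.

0.0933 µM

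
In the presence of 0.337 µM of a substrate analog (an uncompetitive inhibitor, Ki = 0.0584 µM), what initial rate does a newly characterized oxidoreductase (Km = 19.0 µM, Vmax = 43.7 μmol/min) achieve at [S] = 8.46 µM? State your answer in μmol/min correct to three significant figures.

With α = 1 + [I]/Ki = 1 + 0.337/0.0584 = 6.771, the uncompetitive rate law is v = (Vmax/α)·[S] / (Km/α + [S]).
v = (43.7/6.771)×8.46 / (19.0/6.771 + 8.46) = 54.60/11.27 = 4.85 μmol/min.

4.85 μmol/min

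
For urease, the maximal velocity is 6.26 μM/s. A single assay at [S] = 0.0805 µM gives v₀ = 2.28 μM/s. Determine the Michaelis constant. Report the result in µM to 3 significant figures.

v/Vmax = 2.28/6.26 = 0.3642 = [S]/(Km+[S]).
So Km + [S] = [S]/0.3642 = 0.2210 µM, giving Km = 0.2210 − 0.0805 = 0.141 µM.

0.141 µM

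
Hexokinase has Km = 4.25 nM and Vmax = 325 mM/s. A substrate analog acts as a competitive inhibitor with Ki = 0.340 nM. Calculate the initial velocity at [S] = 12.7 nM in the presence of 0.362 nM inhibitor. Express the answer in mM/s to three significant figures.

192 mM/s

α = 1 + [I]/Ki = 1 + 0.362/0.340 = 2.065.
For a competitive inhibitor, Vmax is unchanged and the apparent Km becomes α·Km: Km,app = 8.77 nM, Vmax,app = 325 mM/s.
v = Vmax,app·[S]/(Km,app + [S]) = 325 × 12.7/(8.77 + 12.7) = 192 mM/s.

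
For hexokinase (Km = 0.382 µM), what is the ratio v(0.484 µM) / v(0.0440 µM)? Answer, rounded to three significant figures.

The fractional saturations are [S]/(Km+[S]) = 0.0440/0.4260 = 0.1033 and 0.484/0.8660 = 0.5589.
v₂/v₁ is just their ratio: 0.5589/0.1033 = 5.41.

5.41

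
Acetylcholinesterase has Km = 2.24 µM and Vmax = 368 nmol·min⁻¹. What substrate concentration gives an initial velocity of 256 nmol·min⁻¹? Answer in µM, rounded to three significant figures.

The required fractional saturation is v/Vmax = 256/368 = 0.6957.
Then [S]/(Km+[S]) = 0.6957 ⇒ [S] = 2.24 × 0.6957/(1 − 0.6957) = 5.12 µM.

5.12 µM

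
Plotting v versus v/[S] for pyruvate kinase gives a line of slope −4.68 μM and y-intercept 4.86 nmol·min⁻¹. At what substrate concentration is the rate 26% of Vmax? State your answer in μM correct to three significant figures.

The Eadie–Hofstee slope gives Km = 4.68 μM (slope = −Km).
v/Vmax = [S]/(Km+[S]) = 0.26 ⇒ [S] = Km·0.26/(1−0.26) = 4.68 × 0.3514 = 1.64 μM.

1.64 μM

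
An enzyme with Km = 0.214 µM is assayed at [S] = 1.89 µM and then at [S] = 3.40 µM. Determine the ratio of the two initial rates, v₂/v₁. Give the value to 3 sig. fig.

1.05

The fractional saturations are [S]/(Km+[S]) = 1.89/2.104 = 0.8983 and 3.40/3.614 = 0.9408.
v₂/v₁ is just their ratio: 0.9408/0.8983 = 1.05.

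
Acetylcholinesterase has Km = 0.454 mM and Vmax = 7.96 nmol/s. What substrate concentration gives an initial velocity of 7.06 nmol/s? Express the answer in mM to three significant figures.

Rearranging v = Vmax[S]/(Km+[S]) gives [S] = Km·v/(Vmax − v).
[S] = 0.454 × 7.06 / (7.96 − 7.06) = 3.205/0.9000 = 3.56 mM.

3.56 mM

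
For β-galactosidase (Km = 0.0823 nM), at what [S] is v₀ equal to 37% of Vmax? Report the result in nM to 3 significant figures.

v/Vmax = [S]/(Km+[S]) = 0.37, so [S] = Km·0.37/(1 − 0.37) = 0.0823 × 0.5873.
[S] = 0.0483 nM.

0.0483 nM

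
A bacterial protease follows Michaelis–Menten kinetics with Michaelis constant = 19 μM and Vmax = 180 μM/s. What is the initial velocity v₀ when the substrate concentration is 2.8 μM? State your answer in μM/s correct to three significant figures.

23.1 μM/s

v = Vmax·[S]/(Km + [S]) = 180 × 2.8 / (19 + 2.8)
  = 504.0 / 21.80 = 23.1 μM/s.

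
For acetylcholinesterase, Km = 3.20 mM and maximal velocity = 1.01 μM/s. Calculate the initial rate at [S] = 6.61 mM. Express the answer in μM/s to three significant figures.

[S]/(Km+[S]) = 6.61/9.810 = 0.6738, the fractional saturation.
v = 0.6738 × Vmax = 0.6738 × 1.01 = 0.681 μM/s.

0.681 μM/s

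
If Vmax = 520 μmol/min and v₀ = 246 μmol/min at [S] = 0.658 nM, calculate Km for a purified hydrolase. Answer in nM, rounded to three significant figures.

0.733 nM

v/Vmax = 246/520 = 0.4731 = [S]/(Km+[S]).
So Km + [S] = [S]/0.4731 = 1.391 nM, giving Km = 1.391 − 0.658 = 0.733 nM.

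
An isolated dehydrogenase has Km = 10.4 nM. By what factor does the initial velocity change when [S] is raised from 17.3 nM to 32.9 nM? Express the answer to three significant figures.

1.22

The fractional saturations are [S]/(Km+[S]) = 17.3/27.70 = 0.6245 and 32.9/43.30 = 0.7598.
v₂/v₁ is just their ratio: 0.7598/0.6245 = 1.22.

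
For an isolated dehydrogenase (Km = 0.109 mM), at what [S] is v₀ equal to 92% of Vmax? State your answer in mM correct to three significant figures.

v/Vmax = [S]/(Km+[S]) = 0.92, so [S] = Km·0.92/(1 − 0.92) = 0.109 × 11.50.
[S] = 1.25 mM.

1.25 mM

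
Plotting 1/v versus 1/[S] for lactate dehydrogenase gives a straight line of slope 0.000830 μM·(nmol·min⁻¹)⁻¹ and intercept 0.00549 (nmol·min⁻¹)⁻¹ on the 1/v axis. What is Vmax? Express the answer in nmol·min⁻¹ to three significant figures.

182 nmol·min⁻¹

The y-intercept of a Lineweaver–Burk plot equals 1/Vmax, so Vmax = 1/0.00549 = 182 nmol·min⁻¹.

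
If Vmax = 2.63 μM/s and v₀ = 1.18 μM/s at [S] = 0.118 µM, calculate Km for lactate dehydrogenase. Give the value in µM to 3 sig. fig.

v/Vmax = 1.18/2.63 = 0.4487 = [S]/(Km+[S]).
So Km + [S] = [S]/0.4487 = 0.2630 µM, giving Km = 0.2630 − 0.118 = 0.145 µM.

0.145 µM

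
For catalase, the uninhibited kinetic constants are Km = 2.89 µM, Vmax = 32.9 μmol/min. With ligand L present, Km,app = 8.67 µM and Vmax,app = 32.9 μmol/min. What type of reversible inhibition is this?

competitive

Km increases (2.89 → 8.67 µM) while Vmax is unchanged — the hallmark of competitive inhibition.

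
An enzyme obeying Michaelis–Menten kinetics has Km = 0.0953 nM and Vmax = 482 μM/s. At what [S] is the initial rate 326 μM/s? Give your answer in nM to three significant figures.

0.199 nM

The required fractional saturation is v/Vmax = 326/482 = 0.6763.
Then [S]/(Km+[S]) = 0.6763 ⇒ [S] = 0.0953 × 0.6763/(1 − 0.6763) = 0.199 nM.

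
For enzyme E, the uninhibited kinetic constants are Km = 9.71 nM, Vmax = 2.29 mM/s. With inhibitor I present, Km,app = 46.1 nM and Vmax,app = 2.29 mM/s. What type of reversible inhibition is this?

Km increases (9.71 → 46.1 nM) while Vmax is unchanged — the hallmark of competitive inhibition.

competitive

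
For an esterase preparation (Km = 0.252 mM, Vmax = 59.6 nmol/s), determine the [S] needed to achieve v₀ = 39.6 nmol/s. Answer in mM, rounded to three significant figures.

0.499 mM

Rearranging v = Vmax[S]/(Km+[S]) gives [S] = Km·v/(Vmax − v).
[S] = 0.252 × 39.6 / (59.6 − 39.6) = 9.979/20.00 = 0.499 mM.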